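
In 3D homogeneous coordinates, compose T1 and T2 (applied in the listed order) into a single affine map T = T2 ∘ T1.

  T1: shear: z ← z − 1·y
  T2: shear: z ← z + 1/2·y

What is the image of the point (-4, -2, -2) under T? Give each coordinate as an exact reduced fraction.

T1 shear: z ← z − 1·y: (-4, -2, -2) → (-4, -2, 0)
T2 shear: z ← z + 1/2·y: (-4, -2, 0) → (-4, -2, -1)

T(p) = (-4, -2, -1)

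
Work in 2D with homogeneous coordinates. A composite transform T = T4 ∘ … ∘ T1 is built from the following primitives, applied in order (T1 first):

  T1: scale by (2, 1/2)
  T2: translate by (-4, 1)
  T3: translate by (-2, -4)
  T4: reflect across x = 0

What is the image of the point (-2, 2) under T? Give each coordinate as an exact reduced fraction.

T1 scale by (2, 1/2): (-2, 2) → (-4, 1)
T2 translate by (-4, 1): (-4, 1) → (-8, 2)
T3 translate by (-2, -4): (-8, 2) → (-10, -2)
T4 reflect across x = 0: (-10, -2) → (10, -2)

T(p) = (10, -2)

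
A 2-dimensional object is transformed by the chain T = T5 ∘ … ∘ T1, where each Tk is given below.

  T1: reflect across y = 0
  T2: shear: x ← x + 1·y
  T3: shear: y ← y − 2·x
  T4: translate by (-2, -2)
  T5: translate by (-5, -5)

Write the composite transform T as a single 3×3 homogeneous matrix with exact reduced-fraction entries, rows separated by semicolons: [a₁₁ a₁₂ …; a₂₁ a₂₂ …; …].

T1 = [1 0 0; 0 -1 0; 0 0 1]
T2·T1 = [1 -1 0; 0 -1 0; 0 0 1]
T3·…·T1 = [1 -1 0; -2 1 0; 0 0 1]
T4·…·T1 = [1 -1 -2; -2 1 -2; 0 0 1]
T5·…·T1 = [1 -1 -7; -2 1 -7; 0 0 1]

T = [1 -1 -7; -2 1 -7; 0 0 1]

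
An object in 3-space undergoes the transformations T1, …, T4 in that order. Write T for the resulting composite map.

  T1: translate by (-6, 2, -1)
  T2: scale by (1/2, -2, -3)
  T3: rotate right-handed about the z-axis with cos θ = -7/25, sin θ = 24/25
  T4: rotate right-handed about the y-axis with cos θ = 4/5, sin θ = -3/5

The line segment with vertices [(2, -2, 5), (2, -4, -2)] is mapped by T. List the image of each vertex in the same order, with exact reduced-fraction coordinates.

T1 translate by (-6, 2, -1): (2, -2, 5) → (-4, 0, 4); (2, -4, -2) → (-4, -2, -3)
T2 scale by (1/2, -2, -3): (-4, 0, 4) → (-2, 0, -12); (-4, -2, -3) → (-2, 4, 9)
T3 rotate right-handed about the z-axis with cos θ = -7/25, sin θ = 24/25: (-2, 0, -12) → (14/25, -48/25, -12); (-2, 4, 9) → (-82/25, -76/25, 9)
T4 rotate right-handed about the y-axis with cos θ = 4/5, sin θ = -3/5: (14/25, -48/25, -12) → (956/125, -48/25, -1158/125); (-82/25, -76/25, 9) → (-1003/125, -76/25, 654/125)

image vertices: (956/125, -48/25, -1158/125), (-1003/125, -76/25, 654/125)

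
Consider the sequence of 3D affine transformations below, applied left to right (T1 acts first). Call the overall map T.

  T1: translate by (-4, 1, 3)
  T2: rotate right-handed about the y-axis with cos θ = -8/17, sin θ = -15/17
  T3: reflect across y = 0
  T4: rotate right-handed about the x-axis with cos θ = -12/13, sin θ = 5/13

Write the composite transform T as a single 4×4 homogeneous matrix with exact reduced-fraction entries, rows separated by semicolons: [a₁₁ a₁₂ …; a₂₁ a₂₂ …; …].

T1 = [1 0 0 -4; 0 1 0 1; 0 0 1 3; 0 0 0 1]
T2·T1 = [-8/17 0 -15/17 -13/17; 0 1 0 1; 15/17 0 -8/17 -84/17; 0 0 0 1]
T3·…·T1 = [-8/17 0 -15/17 -13/17; 0 -1 0 -1; 15/17 0 -8/17 -84/17; 0 0 0 1]
T4·…·T1 = [-8/17 0 -15/17 -13/17; -75/221 12/13 40/221 48/17; -180/221 -5/13 96/221 71/17; 0 0 0 1]

T = [-8/17 0 -15/17 -13/17; -75/221 12/13 40/221 48/17; -180/221 -5/13 96/221 71/17; 0 0 0 1]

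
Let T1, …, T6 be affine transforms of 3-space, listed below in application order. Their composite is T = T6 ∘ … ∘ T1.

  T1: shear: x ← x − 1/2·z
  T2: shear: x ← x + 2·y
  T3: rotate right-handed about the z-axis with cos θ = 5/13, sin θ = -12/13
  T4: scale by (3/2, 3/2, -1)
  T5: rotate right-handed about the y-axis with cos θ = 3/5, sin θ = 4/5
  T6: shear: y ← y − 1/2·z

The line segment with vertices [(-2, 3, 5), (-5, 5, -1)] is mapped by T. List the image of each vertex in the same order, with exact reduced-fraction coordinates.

image vertices: (-257/260, 411/130, -456/65), (1783/260, -129/130, -486/65)

T1 shear: x ← x − 1/2·z: (-2, 3, 5) → (-9/2, 3, 5); (-5, 5, -1) → (-9/2, 5, -1)
T2 shear: x ← x + 2·y: (-9/2, 3, 5) → (3/2, 3, 5); (-9/2, 5, -1) → (11/2, 5, -1)
T3 rotate right-handed about the z-axis with cos θ = 5/13, sin θ = -12/13: (3/2, 3, 5) → (87/26, -3/13, 5); (11/2, 5, -1) → (175/26, -41/13, -1)
T4 scale by (3/2, 3/2, -1): (87/26, -3/13, 5) → (261/52, -9/26, -5); (175/26, -41/13, -1) → (525/52, -123/26, 1)
T5 rotate right-handed about the y-axis with cos θ = 3/5, sin θ = 4/5: (261/52, -9/26, -5) → (-257/260, -9/26, -456/65); (525/52, -123/26, 1) → (1783/260, -123/26, -486/65)
T6 shear: y ← y − 1/2·z: (-257/260, -9/26, -456/65) → (-257/260, 411/130, -456/65); (1783/260, -123/26, -486/65) → (1783/260, -129/130, -486/65)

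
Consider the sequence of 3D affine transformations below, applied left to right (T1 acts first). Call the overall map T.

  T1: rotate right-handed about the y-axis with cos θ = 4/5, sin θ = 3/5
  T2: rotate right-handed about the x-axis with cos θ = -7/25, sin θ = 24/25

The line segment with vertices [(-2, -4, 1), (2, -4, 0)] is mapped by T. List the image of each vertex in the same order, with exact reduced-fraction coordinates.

image vertices: (-1, -4/5, -22/5), (8/5, 284/125, -438/125)

T1 rotate right-handed about the y-axis with cos θ = 4/5, sin θ = 3/5: (-2, -4, 1) → (-1, -4, 2); (2, -4, 0) → (8/5, -4, -6/5)
T2 rotate right-handed about the x-axis with cos θ = -7/25, sin θ = 24/25: (-1, -4, 2) → (-1, -4/5, -22/5); (8/5, -4, -6/5) → (8/5, 284/125, -438/125)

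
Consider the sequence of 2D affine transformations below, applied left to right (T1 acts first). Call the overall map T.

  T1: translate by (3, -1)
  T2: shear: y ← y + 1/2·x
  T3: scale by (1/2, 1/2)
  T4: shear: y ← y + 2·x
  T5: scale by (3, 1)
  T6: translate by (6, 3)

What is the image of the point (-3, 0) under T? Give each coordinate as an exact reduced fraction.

T1 translate by (3, -1): (-3, 0) → (0, -1)
T2 shear: y ← y + 1/2·x: (0, -1) → (0, -1)
T3 scale by (1/2, 1/2): (0, -1) → (0, -1/2)
T4 shear: y ← y + 2·x: (0, -1/2) → (0, -1/2)
T5 scale by (3, 1): (0, -1/2) → (0, -1/2)
T6 translate by (6, 3): (0, -1/2) → (6, 5/2)

T(p) = (6, 5/2)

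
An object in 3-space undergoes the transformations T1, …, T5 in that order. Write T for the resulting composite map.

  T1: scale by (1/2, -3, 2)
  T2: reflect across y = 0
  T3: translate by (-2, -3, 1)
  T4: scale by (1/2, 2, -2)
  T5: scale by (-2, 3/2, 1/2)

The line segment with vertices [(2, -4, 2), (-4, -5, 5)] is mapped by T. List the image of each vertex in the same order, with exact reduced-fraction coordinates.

image vertices: (1, -45, -5), (4, -54, -11)

T1 scale by (1/2, -3, 2): (2, -4, 2) → (1, 12, 4); (-4, -5, 5) → (-2, 15, 10)
T2 reflect across y = 0: (1, 12, 4) → (1, -12, 4); (-2, 15, 10) → (-2, -15, 10)
T3 translate by (-2, -3, 1): (1, -12, 4) → (-1, -15, 5); (-2, -15, 10) → (-4, -18, 11)
T4 scale by (1/2, 2, -2): (-1, -15, 5) → (-1/2, -30, -10); (-4, -18, 11) → (-2, -36, -22)
T5 scale by (-2, 3/2, 1/2): (-1/2, -30, -10) → (1, -45, -5); (-2, -36, -22) → (4, -54, -11)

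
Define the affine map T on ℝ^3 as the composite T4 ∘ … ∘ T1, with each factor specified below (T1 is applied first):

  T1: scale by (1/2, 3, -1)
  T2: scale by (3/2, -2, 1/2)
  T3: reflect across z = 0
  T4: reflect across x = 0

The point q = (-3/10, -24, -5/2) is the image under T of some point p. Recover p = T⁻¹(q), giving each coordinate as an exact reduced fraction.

p = (2/5, 4, -5)

T1 = [1/2 0 0 0; 0 3 0 0; 0 0 -1 0; 0 0 0 1]
T2·T1 = [3/4 0 0 0; 0 -6 0 0; 0 0 -1/2 0; 0 0 0 1]
T3·…·T1 = [3/4 0 0 0; 0 -6 0 0; 0 0 1/2 0; 0 0 0 1]
T4·…·T1 = [-3/4 0 0 0; 0 -6 0 0; 0 0 1/2 0; 0 0 0 1]
det M = 9/4; M⁻¹ = [-4/3 0 0 0; 0 -1/6 0 0; 0 0 2 0; 0 0 0 1]
M⁻¹ · (-3/10, -24, -5/2)ᵀ = (2/5, 4, -5)ᵀ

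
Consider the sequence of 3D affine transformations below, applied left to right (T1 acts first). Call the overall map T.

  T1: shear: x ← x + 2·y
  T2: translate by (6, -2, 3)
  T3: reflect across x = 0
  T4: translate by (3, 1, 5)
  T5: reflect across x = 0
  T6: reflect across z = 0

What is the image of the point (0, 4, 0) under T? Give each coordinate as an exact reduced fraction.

T1 shear: x ← x + 2·y: (0, 4, 0) → (8, 4, 0)
T2 translate by (6, -2, 3): (8, 4, 0) → (14, 2, 3)
T3 reflect across x = 0: (14, 2, 3) → (-14, 2, 3)
T4 translate by (3, 1, 5): (-14, 2, 3) → (-11, 3, 8)
T5 reflect across x = 0: (-11, 3, 8) → (11, 3, 8)
T6 reflect across z = 0: (11, 3, 8) → (11, 3, -8)

T(p) = (11, 3, -8)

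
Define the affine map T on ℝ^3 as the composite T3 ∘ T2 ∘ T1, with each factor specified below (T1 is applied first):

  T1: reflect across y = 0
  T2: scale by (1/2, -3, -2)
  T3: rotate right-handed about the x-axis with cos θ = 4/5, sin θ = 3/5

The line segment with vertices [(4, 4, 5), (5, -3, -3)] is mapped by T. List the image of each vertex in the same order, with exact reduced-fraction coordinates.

image vertices: (2, 78/5, -4/5), (5/2, -54/5, -3/5)

T1 reflect across y = 0: (4, 4, 5) → (4, -4, 5); (5, -3, -3) → (5, 3, -3)
T2 scale by (1/2, -3, -2): (4, -4, 5) → (2, 12, -10); (5, 3, -3) → (5/2, -9, 6)
T3 rotate right-handed about the x-axis with cos θ = 4/5, sin θ = 3/5: (2, 12, -10) → (2, 78/5, -4/5); (5/2, -9, 6) → (5/2, -54/5, -3/5)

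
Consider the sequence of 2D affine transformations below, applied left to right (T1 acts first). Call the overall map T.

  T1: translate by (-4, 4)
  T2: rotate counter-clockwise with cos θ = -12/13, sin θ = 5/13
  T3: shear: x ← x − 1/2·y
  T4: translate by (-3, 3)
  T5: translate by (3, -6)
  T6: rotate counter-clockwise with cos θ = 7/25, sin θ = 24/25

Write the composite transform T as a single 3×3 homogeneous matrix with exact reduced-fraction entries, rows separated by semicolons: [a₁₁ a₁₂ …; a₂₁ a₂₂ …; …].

T = [-443/650 59/65 3002/325; -313/325 -12/65 739/325; 0 0 1]

T1 = [1 0 -4; 0 1 4; 0 0 1]
T2·T1 = [-12/13 -5/13 28/13; 5/13 -12/13 -68/13; 0 0 1]
T3·…·T1 = [-29/26 1/13 62/13; 5/13 -12/13 -68/13; 0 0 1]
T4·…·T1 = [-29/26 1/13 23/13; 5/13 -12/13 -29/13; 0 0 1]
T5·…·T1 = [-29/26 1/13 62/13; 5/13 -12/13 -107/13; 0 0 1]
T6·…·T1 = [-443/650 59/65 3002/325; -313/325 -12/65 739/325; 0 0 1]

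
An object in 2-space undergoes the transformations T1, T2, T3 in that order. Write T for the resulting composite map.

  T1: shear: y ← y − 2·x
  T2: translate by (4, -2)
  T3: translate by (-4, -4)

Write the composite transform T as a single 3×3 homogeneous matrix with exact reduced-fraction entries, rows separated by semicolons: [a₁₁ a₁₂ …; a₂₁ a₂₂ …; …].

T = [1 0 0; -2 1 -6; 0 0 1]

T1 = [1 0 0; -2 1 0; 0 0 1]
T2·T1 = [1 0 4; -2 1 -2; 0 0 1]
T3·…·T1 = [1 0 0; -2 1 -6; 0 0 1]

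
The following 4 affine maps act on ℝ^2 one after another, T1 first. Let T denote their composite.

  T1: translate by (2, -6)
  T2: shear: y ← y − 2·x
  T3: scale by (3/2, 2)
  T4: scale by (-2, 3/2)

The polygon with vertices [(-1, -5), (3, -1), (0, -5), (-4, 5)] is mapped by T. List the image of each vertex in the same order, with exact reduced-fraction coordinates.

T1 translate by (2, -6): (-1, -5) → (1, -11); (3, -1) → (5, -7); (0, -5) → (2, -11); (-4, 5) → (-2, -1)
T2 shear: y ← y − 2·x: (1, -11) → (1, -13); (5, -7) → (5, -17); (2, -11) → (2, -15); (-2, -1) → (-2, 3)
T3 scale by (3/2, 2): (1, -13) → (3/2, -26); (5, -17) → (15/2, -34); (2, -15) → (3, -30); (-2, 3) → (-3, 6)
T4 scale by (-2, 3/2): (3/2, -26) → (-3, -39); (15/2, -34) → (-15, -51); (3, -30) → (-6, -45); (-3, 6) → (6, 9)

image vertices: (-3, -39), (-15, -51), (-6, -45), (6, 9)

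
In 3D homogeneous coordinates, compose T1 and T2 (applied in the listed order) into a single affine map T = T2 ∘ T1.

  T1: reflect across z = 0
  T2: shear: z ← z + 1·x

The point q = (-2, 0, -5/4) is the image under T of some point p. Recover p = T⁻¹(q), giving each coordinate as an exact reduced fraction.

p = (-2, 0, -3/4)

T1 = [1 0 0 0; 0 1 0 0; 0 0 -1 0; 0 0 0 1]
T2·T1 = [1 0 0 0; 0 1 0 0; 1 0 -1 0; 0 0 0 1]
det M = -1; M⁻¹ = [1 0 0 0; 0 1 0 0; 1 0 -1 0; 0 0 0 1]
M⁻¹ · (-2, 0, -5/4)ᵀ = (-2, 0, -3/4)ᵀ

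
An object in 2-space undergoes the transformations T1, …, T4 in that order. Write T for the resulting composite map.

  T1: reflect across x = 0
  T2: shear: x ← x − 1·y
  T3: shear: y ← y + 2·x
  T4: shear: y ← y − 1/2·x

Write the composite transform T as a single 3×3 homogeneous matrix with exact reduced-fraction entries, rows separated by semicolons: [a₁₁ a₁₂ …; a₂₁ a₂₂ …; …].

T1 = [-1 0 0; 0 1 0; 0 0 1]
T2·T1 = [-1 -1 0; 0 1 0; 0 0 1]
T3·…·T1 = [-1 -1 0; -2 -1 0; 0 0 1]
T4·…·T1 = [-1 -1 0; -3/2 -1/2 0; 0 0 1]

T = [-1 -1 0; -3/2 -1/2 0; 0 0 1]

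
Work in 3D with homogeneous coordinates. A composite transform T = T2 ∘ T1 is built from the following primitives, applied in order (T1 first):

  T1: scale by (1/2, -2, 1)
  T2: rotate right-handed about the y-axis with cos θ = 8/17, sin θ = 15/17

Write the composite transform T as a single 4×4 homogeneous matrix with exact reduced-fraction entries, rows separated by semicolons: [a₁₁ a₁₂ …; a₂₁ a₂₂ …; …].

T1 = [1/2 0 0 0; 0 -2 0 0; 0 0 1 0; 0 0 0 1]
T2·T1 = [4/17 0 15/17 0; 0 -2 0 0; -15/34 0 8/17 0; 0 0 0 1]

T = [4/17 0 15/17 0; 0 -2 0 0; -15/34 0 8/17 0; 0 0 0 1]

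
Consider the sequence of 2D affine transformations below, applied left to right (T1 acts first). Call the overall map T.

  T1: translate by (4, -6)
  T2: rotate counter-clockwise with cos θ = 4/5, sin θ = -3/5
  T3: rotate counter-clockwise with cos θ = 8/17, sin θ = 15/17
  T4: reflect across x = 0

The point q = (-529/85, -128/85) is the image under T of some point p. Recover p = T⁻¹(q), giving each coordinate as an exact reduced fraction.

T1 = [1 0 4; 0 1 -6; 0 0 1]
T2·T1 = [4/5 3/5 -2/5; -3/5 4/5 -36/5; 0 0 1]
T3·…·T1 = [77/85 -36/85 524/85; 36/85 77/85 -318/85; 0 0 1]
T4·…·T1 = [-77/85 36/85 -524/85; 36/85 77/85 -318/85; 0 0 1]
det M = -1; M⁻¹ = [-77/85 36/85 -4; 36/85 77/85 6; 0 0 1]
M⁻¹ · (-529/85, -128/85)ᵀ = (1, 2)ᵀ

p = (1, 2)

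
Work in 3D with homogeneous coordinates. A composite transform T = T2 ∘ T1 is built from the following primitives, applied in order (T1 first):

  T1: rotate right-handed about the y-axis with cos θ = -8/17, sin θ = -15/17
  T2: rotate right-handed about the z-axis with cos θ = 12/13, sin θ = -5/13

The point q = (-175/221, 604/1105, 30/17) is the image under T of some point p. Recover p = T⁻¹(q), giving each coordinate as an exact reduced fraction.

p = (2, 1/5, 0)

T1 = [-8/17 0 -15/17 0; 0 1 0 0; 15/17 0 -8/17 0; 0 0 0 1]
T2·T1 = [-96/221 5/13 -180/221 0; 40/221 12/13 75/221 0; 15/17 0 -8/17 0; 0 0 0 1]
det M = 1; M⁻¹ = [-96/221 40/221 15/17 0; 5/13 12/13 0 0; -180/221 75/221 -8/17 0; 0 0 0 1]
M⁻¹ · (-175/221, 604/1105, 30/17)ᵀ = (2, 1/5, 0)ᵀ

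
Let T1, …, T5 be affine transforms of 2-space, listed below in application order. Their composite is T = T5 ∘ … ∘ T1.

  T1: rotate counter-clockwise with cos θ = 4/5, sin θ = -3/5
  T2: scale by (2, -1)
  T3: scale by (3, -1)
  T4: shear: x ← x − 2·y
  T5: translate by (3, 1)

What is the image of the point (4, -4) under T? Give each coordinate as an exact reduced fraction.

T(p) = (19, -23/5)

T1 rotate counter-clockwise with cos θ = 4/5, sin θ = -3/5: (4, -4) → (4/5, -28/5)
T2 scale by (2, -1): (4/5, -28/5) → (8/5, 28/5)
T3 scale by (3, -1): (8/5, 28/5) → (24/5, -28/5)
T4 shear: x ← x − 2·y: (24/5, -28/5) → (16, -28/5)
T5 translate by (3, 1): (16, -28/5) → (19, -23/5)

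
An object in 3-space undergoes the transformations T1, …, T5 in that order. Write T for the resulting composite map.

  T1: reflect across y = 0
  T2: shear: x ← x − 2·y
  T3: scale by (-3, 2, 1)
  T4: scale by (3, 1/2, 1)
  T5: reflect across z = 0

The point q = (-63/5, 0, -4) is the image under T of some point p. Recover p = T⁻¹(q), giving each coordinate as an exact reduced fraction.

p = (7/5, 0, 4)

T1 = [1 0 0 0; 0 -1 0 0; 0 0 1 0; 0 0 0 1]
T2·T1 = [1 2 0 0; 0 -1 0 0; 0 0 1 0; 0 0 0 1]
T3·…·T1 = [-3 -6 0 0; 0 -2 0 0; 0 0 1 0; 0 0 0 1]
T4·…·T1 = [-9 -18 0 0; 0 -1 0 0; 0 0 1 0; 0 0 0 1]
T5·…·T1 = [-9 -18 0 0; 0 -1 0 0; 0 0 -1 0; 0 0 0 1]
det M = -9; M⁻¹ = [-1/9 2 0 0; 0 -1 0 0; 0 0 -1 0; 0 0 0 1]
M⁻¹ · (-63/5, 0, -4)ᵀ = (7/5, 0, 4)ᵀ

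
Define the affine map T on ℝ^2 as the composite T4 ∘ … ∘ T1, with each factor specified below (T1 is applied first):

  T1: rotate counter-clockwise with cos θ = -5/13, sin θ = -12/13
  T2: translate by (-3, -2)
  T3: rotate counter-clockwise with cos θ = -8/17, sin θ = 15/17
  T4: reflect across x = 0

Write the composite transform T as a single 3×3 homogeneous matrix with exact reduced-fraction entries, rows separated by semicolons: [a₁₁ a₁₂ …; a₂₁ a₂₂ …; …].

T1 = [-5/13 12/13 0; -12/13 -5/13 0; 0 0 1]
T2·T1 = [-5/13 12/13 -3; -12/13 -5/13 -2; 0 0 1]
T3·…·T1 = [220/221 -21/221 54/17; 21/221 220/221 -29/17; 0 0 1]
T4·…·T1 = [-220/221 21/221 -54/17; 21/221 220/221 -29/17; 0 0 1]

T = [-220/221 21/221 -54/17; 21/221 220/221 -29/17; 0 0 1]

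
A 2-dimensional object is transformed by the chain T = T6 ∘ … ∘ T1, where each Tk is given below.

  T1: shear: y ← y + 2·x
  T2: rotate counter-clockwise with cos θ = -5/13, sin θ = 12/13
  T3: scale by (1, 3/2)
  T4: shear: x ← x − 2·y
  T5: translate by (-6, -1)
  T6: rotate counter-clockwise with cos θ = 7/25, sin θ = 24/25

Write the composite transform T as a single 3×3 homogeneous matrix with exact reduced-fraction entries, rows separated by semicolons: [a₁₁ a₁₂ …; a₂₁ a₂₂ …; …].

T = [-317/325 201/325 -18/25; -63/25 3/50 -151/25; 0 0 1]

T1 = [1 0 0; 2 1 0; 0 0 1]
T2·T1 = [-29/13 -12/13 0; 2/13 -5/13 0; 0 0 1]
T3·…·T1 = [-29/13 -12/13 0; 3/13 -15/26 0; 0 0 1]
T4·…·T1 = [-35/13 3/13 0; 3/13 -15/26 0; 0 0 1]
T5·…·T1 = [-35/13 3/13 -6; 3/13 -15/26 -1; 0 0 1]
T6·…·T1 = [-317/325 201/325 -18/25; -63/25 3/50 -151/25; 0 0 1]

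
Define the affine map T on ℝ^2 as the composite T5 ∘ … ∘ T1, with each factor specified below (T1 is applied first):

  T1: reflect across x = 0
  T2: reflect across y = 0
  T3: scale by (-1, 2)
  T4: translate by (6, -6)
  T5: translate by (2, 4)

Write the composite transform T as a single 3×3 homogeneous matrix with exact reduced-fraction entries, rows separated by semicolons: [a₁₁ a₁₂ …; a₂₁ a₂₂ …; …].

T = [1 0 8; 0 -2 -2; 0 0 1]

T1 = [-1 0 0; 0 1 0; 0 0 1]
T2·T1 = [-1 0 0; 0 -1 0; 0 0 1]
T3·…·T1 = [1 0 0; 0 -2 0; 0 0 1]
T4·…·T1 = [1 0 6; 0 -2 -6; 0 0 1]
T5·…·T1 = [1 0 8; 0 -2 -2; 0 0 1]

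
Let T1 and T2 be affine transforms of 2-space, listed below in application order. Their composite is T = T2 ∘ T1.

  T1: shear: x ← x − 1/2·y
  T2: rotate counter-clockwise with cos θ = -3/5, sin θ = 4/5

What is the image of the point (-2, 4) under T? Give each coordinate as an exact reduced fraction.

T1 shear: x ← x − 1/2·y: (-2, 4) → (-4, 4)
T2 rotate counter-clockwise with cos θ = -3/5, sin θ = 4/5: (-4, 4) → (-4/5, -28/5)

T(p) = (-4/5, -28/5)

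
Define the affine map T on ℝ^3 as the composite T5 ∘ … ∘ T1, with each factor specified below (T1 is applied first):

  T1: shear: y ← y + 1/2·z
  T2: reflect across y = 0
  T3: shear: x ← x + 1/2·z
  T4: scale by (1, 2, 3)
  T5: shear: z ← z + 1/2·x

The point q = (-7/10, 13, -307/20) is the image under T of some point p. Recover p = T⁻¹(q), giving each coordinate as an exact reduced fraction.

p = (9/5, -4, -5)

T1 = [1 0 0 0; 0 1 1/2 0; 0 0 1 0; 0 0 0 1]
T2·T1 = [1 0 0 0; 0 -1 -1/2 0; 0 0 1 0; 0 0 0 1]
T3·…·T1 = [1 0 1/2 0; 0 -1 -1/2 0; 0 0 1 0; 0 0 0 1]
T4·…·T1 = [1 0 1/2 0; 0 -2 -1 0; 0 0 3 0; 0 0 0 1]
T5·…·T1 = [1 0 1/2 0; 0 -2 -1 0; 1/2 0 13/4 0; 0 0 0 1]
det M = -6; M⁻¹ = [13/12 0 -1/6 0; 1/12 -1/2 -1/6 0; -1/6 0 1/3 0; 0 0 0 1]
M⁻¹ · (-7/10, 13, -307/20)ᵀ = (9/5, -4, -5)ᵀ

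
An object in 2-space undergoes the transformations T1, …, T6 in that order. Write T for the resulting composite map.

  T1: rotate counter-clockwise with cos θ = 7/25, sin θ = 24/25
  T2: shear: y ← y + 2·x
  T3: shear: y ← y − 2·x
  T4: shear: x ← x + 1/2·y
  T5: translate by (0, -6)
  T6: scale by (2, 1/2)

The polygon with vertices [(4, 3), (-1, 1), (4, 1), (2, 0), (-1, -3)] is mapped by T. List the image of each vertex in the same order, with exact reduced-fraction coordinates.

T1 rotate counter-clockwise with cos θ = 7/25, sin θ = 24/25: (4, 3) → (-44/25, 117/25); (-1, 1) → (-31/25, -17/25); (4, 1) → (4/25, 103/25); (2, 0) → (14/25, 48/25); (-1, -3) → (13/5, -9/5)
T2 shear: y ← y + 2·x: (-44/25, 117/25) → (-44/25, 29/25); (-31/25, -17/25) → (-31/25, -79/25); (4/25, 103/25) → (4/25, 111/25); (14/25, 48/25) → (14/25, 76/25); (13/5, -9/5) → (13/5, 17/5)
T3 shear: y ← y − 2·x: (-44/25, 29/25) → (-44/25, 117/25); (-31/25, -79/25) → (-31/25, -17/25); (4/25, 111/25) → (4/25, 103/25); (14/25, 76/25) → (14/25, 48/25); (13/5, 17/5) → (13/5, -9/5)
T4 shear: x ← x + 1/2·y: (-44/25, 117/25) → (29/50, 117/25); (-31/25, -17/25) → (-79/50, -17/25); (4/25, 103/25) → (111/50, 103/25); (14/25, 48/25) → (38/25, 48/25); (13/5, -9/5) → (17/10, -9/5)
T5 translate by (0, -6): (29/50, 117/25) → (29/50, -33/25); (-79/50, -17/25) → (-79/50, -167/25); (111/50, 103/25) → (111/50, -47/25); (38/25, 48/25) → (38/25, -102/25); (17/10, -9/5) → (17/10, -39/5)
T6 scale by (2, 1/2): (29/50, -33/25) → (29/25, -33/50); (-79/50, -167/25) → (-79/25, -167/50); (111/50, -47/25) → (111/25, -47/50); (38/25, -102/25) → (76/25, -51/25); (17/10, -39/5) → (17/5, -39/10)

image vertices: (29/25, -33/50), (-79/25, -167/50), (111/25, -47/50), (76/25, -51/25), (17/5, -39/10)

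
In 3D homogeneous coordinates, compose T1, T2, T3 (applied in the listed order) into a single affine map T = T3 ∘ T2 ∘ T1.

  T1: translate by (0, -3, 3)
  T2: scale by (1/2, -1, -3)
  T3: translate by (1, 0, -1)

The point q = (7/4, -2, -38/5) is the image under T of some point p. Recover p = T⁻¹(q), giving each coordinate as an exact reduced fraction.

T1 = [1 0 0 0; 0 1 0 -3; 0 0 1 3; 0 0 0 1]
T2·T1 = [1/2 0 0 0; 0 -1 0 3; 0 0 -3 -9; 0 0 0 1]
T3·…·T1 = [1/2 0 0 1; 0 -1 0 3; 0 0 -3 -10; 0 0 0 1]
det M = 3/2; M⁻¹ = [2 0 0 -2; 0 -1 0 3; 0 0 -1/3 -10/3; 0 0 0 1]
M⁻¹ · (7/4, -2, -38/5)ᵀ = (3/2, 5, -4/5)ᵀ

p = (3/2, 5, -4/5)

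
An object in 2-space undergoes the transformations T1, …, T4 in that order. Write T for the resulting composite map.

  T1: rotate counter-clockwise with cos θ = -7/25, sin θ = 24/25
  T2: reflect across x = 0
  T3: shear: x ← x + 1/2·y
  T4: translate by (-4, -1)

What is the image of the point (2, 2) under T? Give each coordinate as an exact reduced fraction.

T1 rotate counter-clockwise with cos θ = -7/25, sin θ = 24/25: (2, 2) → (-62/25, 34/25)
T2 reflect across x = 0: (-62/25, 34/25) → (62/25, 34/25)
T3 shear: x ← x + 1/2·y: (62/25, 34/25) → (79/25, 34/25)
T4 translate by (-4, -1): (79/25, 34/25) → (-21/25, 9/25)

T(p) = (-21/25, 9/25)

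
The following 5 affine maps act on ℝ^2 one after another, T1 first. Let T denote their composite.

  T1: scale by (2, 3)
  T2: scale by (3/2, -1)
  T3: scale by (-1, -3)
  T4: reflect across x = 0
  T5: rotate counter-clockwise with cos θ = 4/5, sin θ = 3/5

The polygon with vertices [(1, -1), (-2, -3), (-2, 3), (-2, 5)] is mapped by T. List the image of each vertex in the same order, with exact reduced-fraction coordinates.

T1 scale by (2, 3): (1, -1) → (2, -3); (-2, -3) → (-4, -9); (-2, 3) → (-4, 9); (-2, 5) → (-4, 15)
T2 scale by (3/2, -1): (2, -3) → (3, 3); (-4, -9) → (-6, 9); (-4, 9) → (-6, -9); (-4, 15) → (-6, -15)
T3 scale by (-1, -3): (3, 3) → (-3, -9); (-6, 9) → (6, -27); (-6, -9) → (6, 27); (-6, -15) → (6, 45)
T4 reflect across x = 0: (-3, -9) → (3, -9); (6, -27) → (-6, -27); (6, 27) → (-6, 27); (6, 45) → (-6, 45)
T5 rotate counter-clockwise with cos θ = 4/5, sin θ = 3/5: (3, -9) → (39/5, -27/5); (-6, -27) → (57/5, -126/5); (-6, 27) → (-21, 18); (-6, 45) → (-159/5, 162/5)

image vertices: (39/5, -27/5), (57/5, -126/5), (-21, 18), (-159/5, 162/5)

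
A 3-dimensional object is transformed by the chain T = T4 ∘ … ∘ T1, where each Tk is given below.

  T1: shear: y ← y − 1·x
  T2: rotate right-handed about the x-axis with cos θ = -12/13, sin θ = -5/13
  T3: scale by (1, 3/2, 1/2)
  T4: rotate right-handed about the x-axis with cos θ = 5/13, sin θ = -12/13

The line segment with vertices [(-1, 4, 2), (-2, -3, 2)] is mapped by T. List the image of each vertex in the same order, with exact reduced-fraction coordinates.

T1 shear: y ← y − 1·x: (-1, 4, 2) → (-1, 5, 2); (-2, -3, 2) → (-2, -1, 2)
T2 rotate right-handed about the x-axis with cos θ = -12/13, sin θ = -5/13: (-1, 5, 2) → (-1, -50/13, -49/13); (-2, -1, 2) → (-2, 22/13, -19/13)
T3 scale by (1, 3/2, 1/2): (-1, -50/13, -49/13) → (-1, -75/13, -49/26); (-2, 22/13, -19/13) → (-2, 33/13, -19/26)
T4 rotate right-handed about the x-axis with cos θ = 5/13, sin θ = -12/13: (-1, -75/13, -49/26) → (-1, -669/169, 1555/338); (-2, 33/13, -19/26) → (-2, 51/169, -887/338)

image vertices: (-1, -669/169, 1555/338), (-2, 51/169, -887/338)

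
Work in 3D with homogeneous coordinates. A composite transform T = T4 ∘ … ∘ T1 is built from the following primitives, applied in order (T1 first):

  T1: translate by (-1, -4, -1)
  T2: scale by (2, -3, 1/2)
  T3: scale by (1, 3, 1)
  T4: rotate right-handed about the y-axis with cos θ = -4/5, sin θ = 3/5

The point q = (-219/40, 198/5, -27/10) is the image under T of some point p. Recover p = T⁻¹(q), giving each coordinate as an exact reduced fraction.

p = (4, -2/5, -5/4)

T1 = [1 0 0 -1; 0 1 0 -4; 0 0 1 -1; 0 0 0 1]
T2·T1 = [2 0 0 -2; 0 -3 0 12; 0 0 1/2 -1/2; 0 0 0 1]
T3·…·T1 = [2 0 0 -2; 0 -9 0 36; 0 0 1/2 -1/2; 0 0 0 1]
T4·…·T1 = [-8/5 0 3/10 13/10; 0 -9 0 36; -6/5 0 -2/5 8/5; 0 0 0 1]
det M = -9; M⁻¹ = [-2/5 0 -3/10 1; 0 -1/9 0 4; 6/5 0 -8/5 1; 0 0 0 1]
M⁻¹ · (-219/40, 198/5, -27/10)ᵀ = (4, -2/5, -5/4)ᵀ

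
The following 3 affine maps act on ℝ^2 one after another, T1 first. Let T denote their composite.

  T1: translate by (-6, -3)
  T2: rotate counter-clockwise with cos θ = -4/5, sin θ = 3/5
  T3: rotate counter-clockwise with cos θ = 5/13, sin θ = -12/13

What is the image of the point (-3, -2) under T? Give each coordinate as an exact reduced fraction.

T1 translate by (-6, -3): (-3, -2) → (-9, -5)
T2 rotate counter-clockwise with cos θ = -4/5, sin θ = 3/5: (-9, -5) → (51/5, -7/5)
T3 rotate counter-clockwise with cos θ = 5/13, sin θ = -12/13: (51/5, -7/5) → (171/65, -647/65)

T(p) = (171/65, -647/65)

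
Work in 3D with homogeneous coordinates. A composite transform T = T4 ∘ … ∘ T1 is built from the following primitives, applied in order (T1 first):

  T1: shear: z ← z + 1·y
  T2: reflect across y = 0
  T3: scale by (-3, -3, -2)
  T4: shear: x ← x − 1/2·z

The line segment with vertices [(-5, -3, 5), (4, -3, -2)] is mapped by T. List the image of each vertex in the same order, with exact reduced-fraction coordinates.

image vertices: (17, -9, -4), (-17, -9, 10)

T1 shear: z ← z + 1·y: (-5, -3, 5) → (-5, -3, 2); (4, -3, -2) → (4, -3, -5)
T2 reflect across y = 0: (-5, -3, 2) → (-5, 3, 2); (4, -3, -5) → (4, 3, -5)
T3 scale by (-3, -3, -2): (-5, 3, 2) → (15, -9, -4); (4, 3, -5) → (-12, -9, 10)
T4 shear: x ← x − 1/2·z: (15, -9, -4) → (17, -9, -4); (-12, -9, 10) → (-17, -9, 10)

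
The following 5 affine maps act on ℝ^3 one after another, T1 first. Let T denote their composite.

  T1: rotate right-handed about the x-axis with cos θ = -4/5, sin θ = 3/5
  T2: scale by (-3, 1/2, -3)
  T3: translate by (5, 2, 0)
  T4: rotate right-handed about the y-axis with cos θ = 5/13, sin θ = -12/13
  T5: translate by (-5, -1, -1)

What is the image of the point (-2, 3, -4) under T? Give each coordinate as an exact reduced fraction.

T1 rotate right-handed about the x-axis with cos θ = -4/5, sin θ = 3/5: (-2, 3, -4) → (-2, 0, 5)
T2 scale by (-3, 1/2, -3): (-2, 0, 5) → (6, 0, -15)
T3 translate by (5, 2, 0): (6, 0, -15) → (11, 2, -15)
T4 rotate right-handed about the y-axis with cos θ = 5/13, sin θ = -12/13: (11, 2, -15) → (235/13, 2, 57/13)
T5 translate by (-5, -1, -1): (235/13, 2, 57/13) → (170/13, 1, 44/13)

T(p) = (170/13, 1, 44/13)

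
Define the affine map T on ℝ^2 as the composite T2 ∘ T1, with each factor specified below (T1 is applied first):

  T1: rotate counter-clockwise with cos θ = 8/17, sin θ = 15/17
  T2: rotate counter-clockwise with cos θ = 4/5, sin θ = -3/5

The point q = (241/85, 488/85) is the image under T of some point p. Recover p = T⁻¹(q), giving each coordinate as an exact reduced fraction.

T1 = [8/17 -15/17 0; 15/17 8/17 0; 0 0 1]
T2·T1 = [77/85 -36/85 0; 36/85 77/85 0; 0 0 1]
det M = 1; M⁻¹ = [77/85 36/85 0; -36/85 77/85 0; 0 0 1]
M⁻¹ · (241/85, 488/85)ᵀ = (5, 4)ᵀ

p = (5, 4)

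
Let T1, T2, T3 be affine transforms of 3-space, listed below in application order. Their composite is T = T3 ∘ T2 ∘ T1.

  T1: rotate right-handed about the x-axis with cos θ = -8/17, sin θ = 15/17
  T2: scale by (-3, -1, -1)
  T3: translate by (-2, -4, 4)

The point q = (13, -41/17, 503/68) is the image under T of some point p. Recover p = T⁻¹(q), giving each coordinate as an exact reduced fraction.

p = (-5, -9/4, 3)

T1 = [1 0 0 0; 0 -8/17 -15/17 0; 0 15/17 -8/17 0; 0 0 0 1]
T2·T1 = [-3 0 0 0; 0 8/17 15/17 0; 0 -15/17 8/17 0; 0 0 0 1]
T3·…·T1 = [-3 0 0 -2; 0 8/17 15/17 -4; 0 -15/17 8/17 4; 0 0 0 1]
det M = -3; M⁻¹ = [-1/3 0 0 -2/3; 0 8/17 -15/17 92/17; 0 15/17 8/17 28/17; 0 0 0 1]
M⁻¹ · (13, -41/17, 503/68)ᵀ = (-5, -9/4, 3)ᵀ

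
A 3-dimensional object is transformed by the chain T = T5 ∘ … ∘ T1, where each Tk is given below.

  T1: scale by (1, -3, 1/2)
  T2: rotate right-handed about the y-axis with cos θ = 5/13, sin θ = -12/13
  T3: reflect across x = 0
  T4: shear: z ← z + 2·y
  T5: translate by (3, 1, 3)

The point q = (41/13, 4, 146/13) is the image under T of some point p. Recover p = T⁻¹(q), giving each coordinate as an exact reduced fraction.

T1 = [1 0 0 0; 0 -3 0 0; 0 0 1/2 0; 0 0 0 1]
T2·T1 = [5/13 0 -6/13 0; 0 -3 0 0; 12/13 0 5/26 0; 0 0 0 1]
T3·…·T1 = [-5/13 0 6/13 0; 0 -3 0 0; 12/13 0 5/26 0; 0 0 0 1]
T4·…·T1 = [-5/13 0 6/13 0; 0 -3 0 0; 12/13 -6 5/26 0; 0 0 0 1]
T5·…·T1 = [-5/13 0 6/13 3; 0 -3 0 1; 12/13 -6 5/26 3; 0 0 0 1]
det M = 3/2; M⁻¹ = [-5/13 -24/13 12/13 3/13; 0 -1/3 0 1/3; 24/13 -20/13 10/13 -82/13; 0 0 0 1]
M⁻¹ · (41/13, 4, 146/13)ᵀ = (2, -1, 2)ᵀ

p = (2, -1, 2)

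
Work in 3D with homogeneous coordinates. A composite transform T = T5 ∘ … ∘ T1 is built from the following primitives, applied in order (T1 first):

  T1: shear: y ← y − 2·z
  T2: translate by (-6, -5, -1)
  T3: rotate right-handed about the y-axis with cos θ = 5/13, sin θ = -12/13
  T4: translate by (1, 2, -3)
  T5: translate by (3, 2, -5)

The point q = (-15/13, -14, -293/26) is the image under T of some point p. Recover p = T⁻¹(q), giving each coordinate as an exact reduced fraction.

p = (1, -4, 9/2)

T1 = [1 0 0 0; 0 1 -2 0; 0 0 1 0; 0 0 0 1]
T2·T1 = [1 0 0 -6; 0 1 -2 -5; 0 0 1 -1; 0 0 0 1]
T3·…·T1 = [5/13 0 -12/13 -18/13; 0 1 -2 -5; 12/13 0 5/13 -77/13; 0 0 0 1]
T4·…·T1 = [5/13 0 -12/13 -5/13; 0 1 -2 -3; 12/13 0 5/13 -116/13; 0 0 0 1]
T5·…·T1 = [5/13 0 -12/13 34/13; 0 1 -2 -1; 12/13 0 5/13 -181/13; 0 0 0 1]
det M = 1; M⁻¹ = [5/13 0 12/13 154/13; -24/13 1 10/13 215/13; -12/13 0 5/13 101/13; 0 0 0 1]
M⁻¹ · (-15/13, -14, -293/26)ᵀ = (1, -4, 9/2)ᵀ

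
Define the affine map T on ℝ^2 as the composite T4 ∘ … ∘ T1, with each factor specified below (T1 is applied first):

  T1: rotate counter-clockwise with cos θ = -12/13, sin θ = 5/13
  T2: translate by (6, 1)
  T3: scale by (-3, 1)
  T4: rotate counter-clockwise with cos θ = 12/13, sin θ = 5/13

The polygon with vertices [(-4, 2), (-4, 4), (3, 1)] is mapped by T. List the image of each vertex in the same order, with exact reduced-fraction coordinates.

image vertices: (-4021/169, -2112/169), (-3541/169, -2250/169), (-1412/169, -363/169)

T1 rotate counter-clockwise with cos θ = -12/13, sin θ = 5/13: (-4, 2) → (38/13, -44/13); (-4, 4) → (28/13, -68/13); (3, 1) → (-41/13, 3/13)
T2 translate by (6, 1): (38/13, -44/13) → (116/13, -31/13); (28/13, -68/13) → (106/13, -55/13); (-41/13, 3/13) → (37/13, 16/13)
T3 scale by (-3, 1): (116/13, -31/13) → (-348/13, -31/13); (106/13, -55/13) → (-318/13, -55/13); (37/13, 16/13) → (-111/13, 16/13)
T4 rotate counter-clockwise with cos θ = 12/13, sin θ = 5/13: (-348/13, -31/13) → (-4021/169, -2112/169); (-318/13, -55/13) → (-3541/169, -2250/169); (-111/13, 16/13) → (-1412/169, -363/169)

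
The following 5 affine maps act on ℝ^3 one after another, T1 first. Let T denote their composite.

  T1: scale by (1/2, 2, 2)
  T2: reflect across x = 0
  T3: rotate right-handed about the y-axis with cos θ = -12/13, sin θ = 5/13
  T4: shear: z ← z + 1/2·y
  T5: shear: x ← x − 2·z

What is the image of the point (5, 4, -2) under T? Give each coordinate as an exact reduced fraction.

T1 scale by (1/2, 2, 2): (5, 4, -2) → (5/2, 8, -4)
T2 reflect across x = 0: (5/2, 8, -4) → (-5/2, 8, -4)
T3 rotate right-handed about the y-axis with cos θ = -12/13, sin θ = 5/13: (-5/2, 8, -4) → (10/13, 8, 121/26)
T4 shear: z ← z + 1/2·y: (10/13, 8, 121/26) → (10/13, 8, 225/26)
T5 shear: x ← x − 2·z: (10/13, 8, 225/26) → (-215/13, 8, 225/26)

T(p) = (-215/13, 8, 225/26)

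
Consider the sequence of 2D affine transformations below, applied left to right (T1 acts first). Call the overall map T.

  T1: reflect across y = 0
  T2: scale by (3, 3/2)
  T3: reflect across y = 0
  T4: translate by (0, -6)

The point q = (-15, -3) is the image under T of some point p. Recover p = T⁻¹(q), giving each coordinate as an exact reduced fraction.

p = (-5, 2)

T1 = [1 0 0; 0 -1 0; 0 0 1]
T2·T1 = [3 0 0; 0 -3/2 0; 0 0 1]
T3·…·T1 = [3 0 0; 0 3/2 0; 0 0 1]
T4·…·T1 = [3 0 0; 0 3/2 -6; 0 0 1]
det M = 9/2; M⁻¹ = [1/3 0 0; 0 2/3 4; 0 0 1]
M⁻¹ · (-15, -3)ᵀ = (-5, 2)ᵀ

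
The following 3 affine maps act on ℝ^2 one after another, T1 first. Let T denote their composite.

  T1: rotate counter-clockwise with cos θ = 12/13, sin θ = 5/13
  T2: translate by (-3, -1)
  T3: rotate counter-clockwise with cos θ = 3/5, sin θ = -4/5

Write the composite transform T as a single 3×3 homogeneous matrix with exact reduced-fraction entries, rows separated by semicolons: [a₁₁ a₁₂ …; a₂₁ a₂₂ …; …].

T = [56/65 33/65 -13/5; -33/65 56/65 9/5; 0 0 1]

T1 = [12/13 -5/13 0; 5/13 12/13 0; 0 0 1]
T2·T1 = [12/13 -5/13 -3; 5/13 12/13 -1; 0 0 1]
T3·…·T1 = [56/65 33/65 -13/5; -33/65 56/65 9/5; 0 0 1]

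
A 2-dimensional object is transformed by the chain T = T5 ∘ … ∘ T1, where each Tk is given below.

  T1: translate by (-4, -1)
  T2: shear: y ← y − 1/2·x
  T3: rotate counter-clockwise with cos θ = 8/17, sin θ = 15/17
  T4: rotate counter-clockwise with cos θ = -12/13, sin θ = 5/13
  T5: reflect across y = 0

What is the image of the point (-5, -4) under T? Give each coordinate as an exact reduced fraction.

T(p) = (113/17, -207/34)

T1 translate by (-4, -1): (-5, -4) → (-9, -5)
T2 shear: y ← y − 1/2·x: (-9, -5) → (-9, -1/2)
T3 rotate counter-clockwise with cos θ = 8/17, sin θ = 15/17: (-9, -1/2) → (-129/34, -139/17)
T4 rotate counter-clockwise with cos θ = -12/13, sin θ = 5/13: (-129/34, -139/17) → (113/17, 207/34)
T5 reflect across y = 0: (113/17, 207/34) → (113/17, -207/34)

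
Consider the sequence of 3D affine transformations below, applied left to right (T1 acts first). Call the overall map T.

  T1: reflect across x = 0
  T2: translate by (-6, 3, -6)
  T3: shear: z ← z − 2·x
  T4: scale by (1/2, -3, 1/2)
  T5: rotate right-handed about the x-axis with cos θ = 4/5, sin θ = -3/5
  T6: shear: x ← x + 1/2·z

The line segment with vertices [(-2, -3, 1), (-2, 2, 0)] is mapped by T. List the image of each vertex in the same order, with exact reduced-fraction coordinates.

T1 reflect across x = 0: (-2, -3, 1) → (2, -3, 1); (-2, 2, 0) → (2, 2, 0)
T2 translate by (-6, 3, -6): (2, -3, 1) → (-4, 0, -5); (2, 2, 0) → (-4, 5, -6)
T3 shear: z ← z − 2·x: (-4, 0, -5) → (-4, 0, 3); (-4, 5, -6) → (-4, 5, 2)
T4 scale by (1/2, -3, 1/2): (-4, 0, 3) → (-2, 0, 3/2); (-4, 5, 2) → (-2, -15, 1)
T5 rotate right-handed about the x-axis with cos θ = 4/5, sin θ = -3/5: (-2, 0, 3/2) → (-2, 9/10, 6/5); (-2, -15, 1) → (-2, -57/5, 49/5)
T6 shear: x ← x + 1/2·z: (-2, 9/10, 6/5) → (-7/5, 9/10, 6/5); (-2, -57/5, 49/5) → (29/10, -57/5, 49/5)

image vertices: (-7/5, 9/10, 6/5), (29/10, -57/5, 49/5)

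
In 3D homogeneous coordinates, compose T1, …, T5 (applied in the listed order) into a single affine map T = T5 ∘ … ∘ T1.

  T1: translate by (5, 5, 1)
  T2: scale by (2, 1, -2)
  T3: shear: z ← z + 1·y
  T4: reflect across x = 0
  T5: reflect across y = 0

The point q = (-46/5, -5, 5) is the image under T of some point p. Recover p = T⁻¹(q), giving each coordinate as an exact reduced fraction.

T1 = [1 0 0 5; 0 1 0 5; 0 0 1 1; 0 0 0 1]
T2·T1 = [2 0 0 10; 0 1 0 5; 0 0 -2 -2; 0 0 0 1]
T3·…·T1 = [2 0 0 10; 0 1 0 5; 0 1 -2 3; 0 0 0 1]
T4·…·T1 = [-2 0 0 -10; 0 1 0 5; 0 1 -2 3; 0 0 0 1]
T5·…·T1 = [-2 0 0 -10; 0 -1 0 -5; 0 1 -2 3; 0 0 0 1]
det M = -4; M⁻¹ = [-1/2 0 0 -5; 0 -1 0 -5; 0 -1/2 -1/2 -1; 0 0 0 1]
M⁻¹ · (-46/5, -5, 5)ᵀ = (-2/5, 0, -1)ᵀ

p = (-2/5, 0, -1)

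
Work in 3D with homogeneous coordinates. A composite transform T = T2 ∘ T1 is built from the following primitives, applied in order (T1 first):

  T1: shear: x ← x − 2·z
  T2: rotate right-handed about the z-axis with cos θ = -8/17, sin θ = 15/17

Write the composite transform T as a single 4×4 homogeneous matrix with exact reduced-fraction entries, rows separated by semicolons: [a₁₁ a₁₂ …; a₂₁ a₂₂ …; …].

T = [-8/17 -15/17 16/17 0; 15/17 -8/17 -30/17 0; 0 0 1 0; 0 0 0 1]

T1 = [1 0 -2 0; 0 1 0 0; 0 0 1 0; 0 0 0 1]
T2·T1 = [-8/17 -15/17 16/17 0; 15/17 -8/17 -30/17 0; 0 0 1 0; 0 0 0 1]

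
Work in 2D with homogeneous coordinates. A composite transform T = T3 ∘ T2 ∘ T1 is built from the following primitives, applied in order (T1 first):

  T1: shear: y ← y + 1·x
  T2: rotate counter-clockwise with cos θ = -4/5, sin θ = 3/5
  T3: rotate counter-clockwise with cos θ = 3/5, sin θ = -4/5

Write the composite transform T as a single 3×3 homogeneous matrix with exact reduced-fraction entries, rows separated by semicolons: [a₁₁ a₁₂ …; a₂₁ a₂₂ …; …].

T = [-1 -1 0; 1 0 0; 0 0 1]

T1 = [1 0 0; 1 1 0; 0 0 1]
T2·T1 = [-7/5 -3/5 0; -1/5 -4/5 0; 0 0 1]
T3·…·T1 = [-1 -1 0; 1 0 0; 0 0 1]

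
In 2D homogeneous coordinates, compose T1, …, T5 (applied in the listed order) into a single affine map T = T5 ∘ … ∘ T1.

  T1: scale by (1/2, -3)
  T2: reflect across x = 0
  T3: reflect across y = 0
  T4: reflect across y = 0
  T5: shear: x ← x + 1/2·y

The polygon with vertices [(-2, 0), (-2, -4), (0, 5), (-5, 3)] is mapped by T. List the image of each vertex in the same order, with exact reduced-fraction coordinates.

T1 scale by (1/2, -3): (-2, 0) → (-1, 0); (-2, -4) → (-1, 12); (0, 5) → (0, -15); (-5, 3) → (-5/2, -9)
T2 reflect across x = 0: (-1, 0) → (1, 0); (-1, 12) → (1, 12); (0, -15) → (0, -15); (-5/2, -9) → (5/2, -9)
T3 reflect across y = 0: (1, 0) → (1, 0); (1, 12) → (1, -12); (0, -15) → (0, 15); (5/2, -9) → (5/2, 9)
T4 reflect across y = 0: (1, 0) → (1, 0); (1, -12) → (1, 12); (0, 15) → (0, -15); (5/2, 9) → (5/2, -9)
T5 shear: x ← x + 1/2·y: (1, 0) → (1, 0); (1, 12) → (7, 12); (0, -15) → (-15/2, -15); (5/2, -9) → (-2, -9)

image vertices: (1, 0), (7, 12), (-15/2, -15), (-2, -9)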